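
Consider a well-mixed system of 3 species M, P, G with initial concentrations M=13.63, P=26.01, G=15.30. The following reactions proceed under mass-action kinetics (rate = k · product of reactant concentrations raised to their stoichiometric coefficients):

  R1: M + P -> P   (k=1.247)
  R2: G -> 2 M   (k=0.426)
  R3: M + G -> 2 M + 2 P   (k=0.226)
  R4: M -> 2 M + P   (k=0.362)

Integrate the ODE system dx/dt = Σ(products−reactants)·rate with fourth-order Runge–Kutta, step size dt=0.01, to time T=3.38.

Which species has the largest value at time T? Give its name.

Dominant species at T: P

RK4 with dt=0.01: 338 steps to T=3.38. Trajectory (selected grid times):
t=0.00: M=13.63 P=26.01 G=15.30
t=0.38: M=0.29 P=29.74 G=11.47
t=0.75: M=0.24 P=30.24 G=9.59
t=1.13: M=0.19 P=30.59 G=8.01
t=1.50: M=0.16 P=30.83 G=6.74
t=1.88: M=0.13 P=31.00 G=5.66
t=2.25: M=0.11 P=31.13 G=4.79
t=2.63: M=0.09 P=31.22 G=4.04
t=3.00: M=0.08 P=31.28 G=3.42
t=3.38: M=0.07 P=31.33 G=2.89
At T=3.38: M=0.07 P=31.33 G=2.89; the largest is P.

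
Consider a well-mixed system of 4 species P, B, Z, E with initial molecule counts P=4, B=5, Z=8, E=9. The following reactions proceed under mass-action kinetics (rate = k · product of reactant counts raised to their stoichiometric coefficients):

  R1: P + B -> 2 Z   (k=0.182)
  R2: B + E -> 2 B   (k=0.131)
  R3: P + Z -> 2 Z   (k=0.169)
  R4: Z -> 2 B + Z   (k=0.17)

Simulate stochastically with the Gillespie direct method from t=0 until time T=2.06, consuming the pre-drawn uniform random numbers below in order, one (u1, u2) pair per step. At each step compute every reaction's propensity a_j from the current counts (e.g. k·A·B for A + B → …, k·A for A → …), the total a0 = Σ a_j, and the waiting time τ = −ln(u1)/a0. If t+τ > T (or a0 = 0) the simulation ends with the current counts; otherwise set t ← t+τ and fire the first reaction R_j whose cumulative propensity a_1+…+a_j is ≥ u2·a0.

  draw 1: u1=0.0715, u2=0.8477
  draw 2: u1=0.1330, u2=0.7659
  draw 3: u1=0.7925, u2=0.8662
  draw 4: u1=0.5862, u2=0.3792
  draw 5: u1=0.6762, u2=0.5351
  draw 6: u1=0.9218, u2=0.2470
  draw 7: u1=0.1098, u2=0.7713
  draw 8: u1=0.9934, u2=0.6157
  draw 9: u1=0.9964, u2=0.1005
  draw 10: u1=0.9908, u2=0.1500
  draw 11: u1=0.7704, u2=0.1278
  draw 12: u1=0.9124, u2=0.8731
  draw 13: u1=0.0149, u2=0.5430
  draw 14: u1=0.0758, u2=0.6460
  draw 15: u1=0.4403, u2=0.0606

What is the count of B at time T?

t=0.000: P=4 B=5 Z=8 E=9
Draw 1: a1=3.640, a2=5.895, a3=5.408, a4=1.360, a0=16.303; τ=−ln(0.0715)/16.303=0.162 → t=0.162; u2·a0=0.8477·16.303=13.820; a1+a2=9.535 < 13.820 ≤ a1+…+a3=14.943 → R3 fires; P=3 B=5 Z=9 E=9
Draw 2: a1=2.730, a2=5.895, a3=4.563, a4=1.530, a0=14.718; τ=−ln(0.1330)/14.718=0.137 → t=0.299; u2·a0=0.7659·14.718=11.273; a1+a2=8.625 < 11.273 ≤ a1+…+a3=13.188 → R3 fires; P=2 B=5 Z=10 E=9
Draw 3: a1=1.820, a2=5.895, a3=3.380, a4=1.700, a0=12.795; τ=−ln(0.7925)/12.795=0.018 → t=0.317; u2·a0=0.8662·12.795=11.083; a1+a2=7.715 < 11.083 ≤ a1+…+a3=11.095 → R3 fires; P=1 B=5 Z=11 E=9
Draw 4: a1=0.910, a2=5.895, a3=1.859, a4=1.870, a0=10.534; τ=−ln(0.5862)/10.534=0.051 → t=0.368; u2·a0=0.3792·10.534=3.994; a1=0.910 < 3.994 ≤ a1+a2=6.805 → R2 fires; P=1 B=6 Z=11 E=8
Draw 5: a1=1.092, a2=6.288, a3=1.859, a4=1.870, a0=11.109; τ=−ln(0.6762)/11.109=0.035 → t=0.403; u2·a0=0.5351·11.109=5.944; a1=1.092 < 5.944 ≤ a1+a2=7.380 → R2 fires; P=1 B=7 Z=11 E=7
Draw 6: a1=1.274, a2=6.419, a3=1.859, a4=1.870, a0=11.422; τ=−ln(0.9218)/11.422=0.007 → t=0.410; u2·a0=0.2470·11.422=2.821; a1=1.274 < 2.821 ≤ a1+a2=7.693 → R2 fires; P=1 B=8 Z=11 E=6
Draw 7: a1=1.456, a2=6.288, a3=1.859, a4=1.870, a0=11.473; τ=−ln(0.1098)/11.473=0.193 → t=0.603; u2·a0=0.7713·11.473=8.849; a1+a2=7.744 < 8.849 ≤ a1+…+a3=9.603 → R3 fires; P=0 B=8 Z=12 E=6
Draw 8: a1=0.000, a2=6.288, a3=0.000, a4=2.040, a0=8.328; τ=−ln(0.9934)/8.328=0.001 → t=0.603; u2·a0=0.6157·8.328=5.128; a1=0.000 < 5.128 ≤ a1+a2=6.288 → R2 fires; P=0 B=9 Z=12 E=5
Draw 9: a1=0.000, a2=5.895, a3=0.000, a4=2.040, a0=7.935; τ=−ln(0.9964)/7.935=0.000 → t=0.604; u2·a0=0.1005·7.935=0.797; a1=0.000 < 0.797 ≤ a1+a2=5.895 → R2 fires; P=0 B=10 Z=12 E=4
Draw 10: a1=0.000, a2=5.240, a3=0.000, a4=2.040, a0=7.280; τ=−ln(0.9908)/7.280=0.001 → t=0.605; u2·a0=0.1500·7.280=1.092; a1=0.000 < 1.092 ≤ a1+a2=5.240 → R2 fires; P=0 B=11 Z=12 E=3
Draw 11: a1=0.000, a2=4.323, a3=0.000, a4=2.040, a0=6.363; τ=−ln(0.7704)/6.363=0.041 → t=0.646; u2·a0=0.1278·6.363=0.813; a1=0.000 < 0.813 ≤ a1+a2=4.323 → R2 fires; P=0 B=12 Z=12 E=2
Draw 12: a1=0.000, a2=3.144, a3=0.000, a4=2.040, a0=5.184; τ=−ln(0.9124)/5.184=0.018 → t=0.664; u2·a0=0.8731·5.184=4.526; a1+…+a3=3.144 < 4.526 ≤ a1+…+a4=5.184 → R4 fires; P=0 B=14 Z=12 E=2
Draw 13: a1=0.000, a2=3.668, a3=0.000, a4=2.040, a0=5.708; τ=−ln(0.0149)/5.708=0.737 → t=1.401; u2·a0=0.5430·5.708=3.099; a1=0.000 < 3.099 ≤ a1+a2=3.668 → R2 fires; P=0 B=15 Z=12 E=1
Draw 14: a1=0.000, a2=1.965, a3=0.000, a4=2.040, a0=4.005; τ=−ln(0.0758)/4.005=0.644 → t=2.045; u2·a0=0.6460·4.005=2.587; a1+…+a3=1.965 < 2.587 ≤ a1+…+a4=4.005 → R4 fires; P=0 B=17 Z=12 E=1
Draw 15: a1=0.000, a2=2.227, a3=0.000, a4=2.040, a0=4.267; τ=−ln(0.4403)/4.267=0.192 → t=2.237 > T=2.06: stop.
Read off B at T=2.06: 17

B at T = 17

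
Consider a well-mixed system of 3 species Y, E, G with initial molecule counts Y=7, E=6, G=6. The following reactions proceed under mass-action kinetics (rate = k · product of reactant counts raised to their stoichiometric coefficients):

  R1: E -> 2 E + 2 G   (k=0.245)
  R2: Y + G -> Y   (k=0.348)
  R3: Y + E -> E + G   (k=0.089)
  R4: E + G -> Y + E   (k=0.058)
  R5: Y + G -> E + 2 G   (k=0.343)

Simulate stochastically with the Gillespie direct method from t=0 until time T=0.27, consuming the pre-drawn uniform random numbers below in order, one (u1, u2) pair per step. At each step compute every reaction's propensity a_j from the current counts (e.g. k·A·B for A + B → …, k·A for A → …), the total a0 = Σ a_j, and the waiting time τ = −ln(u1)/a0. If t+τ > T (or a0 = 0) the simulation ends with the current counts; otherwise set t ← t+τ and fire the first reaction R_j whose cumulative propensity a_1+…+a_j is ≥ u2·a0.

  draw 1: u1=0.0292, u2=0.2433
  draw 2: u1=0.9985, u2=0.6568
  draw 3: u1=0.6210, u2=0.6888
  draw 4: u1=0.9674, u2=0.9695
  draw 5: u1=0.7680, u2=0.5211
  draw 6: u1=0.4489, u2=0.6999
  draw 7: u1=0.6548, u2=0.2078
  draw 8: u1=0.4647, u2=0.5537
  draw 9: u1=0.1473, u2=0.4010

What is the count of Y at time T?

Y at T = 3

t=0.000: Y=7 E=6 G=6
Draw 1: a1=1.470, a2=14.616, a3=3.738, a4=2.088, a5=14.406, a0=36.318; τ=−ln(0.0292)/36.318=0.097 → t=0.097; u2·a0=0.2433·36.318=8.836; a1=1.470 < 8.836 ≤ a1+a2=16.086 → R2 fires; Y=7 E=6 G=5
Draw 2: a1=1.470, a2=12.180, a3=3.738, a4=1.740, a5=12.005, a0=31.133; τ=−ln(0.9985)/31.133=0.000 → t=0.097; u2·a0=0.6568·31.133=20.448; a1+…+a4=19.128 < 20.448 ≤ a1+…+a5=31.133 → R5 fires; Y=6 E=7 G=6
Draw 3: a1=1.715, a2=12.528, a3=3.738, a4=2.436, a5=12.348, a0=32.765; τ=−ln(0.6210)/32.765=0.015 → t=0.112; u2·a0=0.6888·32.765=22.569; a1+…+a4=20.417 < 22.569 ≤ a1+…+a5=32.765 → R5 fires; Y=5 E=8 G=7
Draw 4: a1=1.960, a2=12.180, a3=3.560, a4=3.248, a5=12.005, a0=32.953; τ=−ln(0.9674)/32.953=0.001 → t=0.113; u2·a0=0.9695·32.953=31.948; a1+…+a4=20.948 < 31.948 ≤ a1+…+a5=32.953 → R5 fires; Y=4 E=9 G=8
Draw 5: a1=2.205, a2=11.136, a3=3.204, a4=4.176, a5=10.976, a0=31.697; τ=−ln(0.7680)/31.697=0.008 → t=0.121; u2·a0=0.5211·31.697=16.517; a1+a2=13.341 < 16.517 ≤ a1+…+a3=16.545 → R3 fires; Y=3 E=9 G=9
Draw 6: a1=2.205, a2=9.396, a3=2.403, a4=4.698, a5=9.261, a0=27.963; τ=−ln(0.4489)/27.963=0.029 → t=0.150; u2·a0=0.6999·27.963=19.571; a1+…+a4=18.702 < 19.571 ≤ a1+…+a5=27.963 → R5 fires; Y=2 E=10 G=10
Draw 7: a1=2.450, a2=6.960, a3=1.780, a4=5.800, a5=6.860, a0=23.850; τ=−ln(0.6548)/23.850=0.018 → t=0.168; u2·a0=0.2078·23.850=4.956; a1=2.450 < 4.956 ≤ a1+a2=9.410 → R2 fires; Y=2 E=10 G=9
Draw 8: a1=2.450, a2=6.264, a3=1.780, a4=5.220, a5=6.174, a0=21.888; τ=−ln(0.4647)/21.888=0.035 → t=0.203; u2·a0=0.5537·21.888=12.119; a1+…+a3=10.494 < 12.119 ≤ a1+…+a4=15.714 → R4 fires; Y=3 E=10 G=8
Draw 9: a1=2.450, a2=8.352, a3=2.670, a4=4.640, a5=8.232, a0=26.344; τ=−ln(0.1473)/26.344=0.073 → t=0.275 > T=0.27: stop.
Read off Y at T=0.27: 3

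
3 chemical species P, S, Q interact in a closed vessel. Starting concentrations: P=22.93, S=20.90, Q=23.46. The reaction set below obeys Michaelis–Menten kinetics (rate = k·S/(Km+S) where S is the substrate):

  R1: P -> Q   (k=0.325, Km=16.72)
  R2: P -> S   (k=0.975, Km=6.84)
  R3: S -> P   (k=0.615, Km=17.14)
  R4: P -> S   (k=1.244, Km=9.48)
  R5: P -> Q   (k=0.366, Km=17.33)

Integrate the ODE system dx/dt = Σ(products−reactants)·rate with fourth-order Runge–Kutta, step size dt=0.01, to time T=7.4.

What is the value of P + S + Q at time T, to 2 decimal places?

Value at T = 67.29

Check how each reaction changes W = P + S + Q (weight of products minus weight of reactants):
R1: P -> Q: (1·1) − (1·1) = 1 − 1 = 0
R2: P -> S: (1·1) − (1·1) = 1 − 1 = 0
R3: S -> P: (1·1) − (1·1) = 1 − 1 = 0
R4: P -> S: (1·1) − (1·1) = 1 − 1 = 0
R5: P -> Q: (1·1) − (1·1) = 1 − 1 = 0
Every reaction leaves W unchanged, so W is conserved and no simulation is needed: W(T) = W(0) = 22.93 + 20.90 + 23.46 = 67.29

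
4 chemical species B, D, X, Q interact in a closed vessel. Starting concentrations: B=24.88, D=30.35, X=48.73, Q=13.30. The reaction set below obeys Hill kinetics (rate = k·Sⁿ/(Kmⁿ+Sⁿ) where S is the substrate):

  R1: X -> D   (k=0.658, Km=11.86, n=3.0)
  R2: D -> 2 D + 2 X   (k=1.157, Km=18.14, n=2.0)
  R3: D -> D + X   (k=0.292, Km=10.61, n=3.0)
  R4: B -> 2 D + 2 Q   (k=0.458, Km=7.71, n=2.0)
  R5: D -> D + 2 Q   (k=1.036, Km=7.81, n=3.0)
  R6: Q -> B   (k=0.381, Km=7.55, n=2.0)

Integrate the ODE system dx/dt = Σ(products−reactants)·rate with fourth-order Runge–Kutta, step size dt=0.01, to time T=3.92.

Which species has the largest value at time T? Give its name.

Dominant species at T: X

RK4 with dt=0.01: 392 steps to T=3.92. Trajectory (selected grid times):
t=0.00: B=24.88 D=30.35 X=48.73 Q=13.30
t=0.44: B=24.83 D=31.38 X=49.32 Q=14.44
t=0.87: B=24.78 D=32.40 X=49.92 Q=15.54
t=1.31: B=24.73 D=33.44 X=50.54 Q=16.67
t=1.74: B=24.69 D=34.46 X=51.15 Q=17.77
t=2.18: B=24.65 D=35.52 X=51.80 Q=18.90
t=2.61: B=24.61 D=36.55 X=52.43 Q=20.00
t=3.05: B=24.58 D=37.62 X=53.09 Q=21.12
t=3.48: B=24.54 D=38.66 X=53.75 Q=22.22
t=3.92: B=24.51 D=39.74 X=54.43 Q=23.34
At T=3.92: B=24.51 D=39.74 X=54.43 Q=23.34; the largest is X.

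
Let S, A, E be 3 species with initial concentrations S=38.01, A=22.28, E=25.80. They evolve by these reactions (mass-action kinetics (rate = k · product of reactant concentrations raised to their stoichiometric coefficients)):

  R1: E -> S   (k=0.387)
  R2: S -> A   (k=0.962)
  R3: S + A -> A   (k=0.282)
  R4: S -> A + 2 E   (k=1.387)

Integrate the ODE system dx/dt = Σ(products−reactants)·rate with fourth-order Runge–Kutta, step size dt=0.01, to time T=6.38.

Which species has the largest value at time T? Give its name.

Dominant species at T: A

RK4 with dt=0.01: 638 steps to T=6.38. Trajectory (selected grid times):
t=0.00: S=38.01 A=22.28 E=25.80
t=0.71: S=1.03 A=32.87 E=29.64
t=1.42: S=0.80 A=34.38 E=24.07
t=2.13: S=0.63 A=35.56 E=19.50
t=2.84: S=0.50 A=36.49 E=15.77
t=3.54: S=0.39 A=37.22 E=12.78
t=4.25: S=0.31 A=37.80 E=10.31
t=4.96: S=0.25 A=38.27 E=8.32
t=5.67: S=0.20 A=38.65 E=6.70
t=6.38: S=0.16 A=38.95 E=5.40
At T=6.38: S=0.16 A=38.95 E=5.40; the largest is A.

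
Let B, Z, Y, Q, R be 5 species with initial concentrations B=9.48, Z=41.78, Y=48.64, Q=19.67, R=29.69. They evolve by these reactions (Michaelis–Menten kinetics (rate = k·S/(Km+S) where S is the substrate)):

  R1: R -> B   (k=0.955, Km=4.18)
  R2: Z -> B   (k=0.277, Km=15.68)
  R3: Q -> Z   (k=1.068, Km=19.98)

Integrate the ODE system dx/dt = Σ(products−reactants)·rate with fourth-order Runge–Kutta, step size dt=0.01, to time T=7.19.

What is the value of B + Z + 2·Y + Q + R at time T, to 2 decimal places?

Check how each reaction changes W = B + Z + 2·Y + Q + R (weight of products minus weight of reactants):
R1: R -> B: (1·1) − (1·1) = 1 − 1 = 0
R2: Z -> B: (1·1) − (1·1) = 1 − 1 = 0
R3: Q -> Z: (1·1) − (1·1) = 1 − 1 = 0
Every reaction leaves W unchanged, so W is conserved and no simulation is needed: W(T) = W(0) = 9.48 + 41.78 + 2·48.64 + 19.67 + 29.69 = 197.90

Value at T = 197.90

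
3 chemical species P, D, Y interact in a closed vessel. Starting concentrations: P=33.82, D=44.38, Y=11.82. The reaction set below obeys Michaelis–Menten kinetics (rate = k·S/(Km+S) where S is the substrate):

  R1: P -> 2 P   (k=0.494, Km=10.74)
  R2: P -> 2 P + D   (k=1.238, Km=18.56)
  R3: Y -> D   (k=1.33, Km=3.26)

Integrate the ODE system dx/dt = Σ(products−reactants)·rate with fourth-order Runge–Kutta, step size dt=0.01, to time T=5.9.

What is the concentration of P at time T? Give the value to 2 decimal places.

P at T = 40.96

RK4 with dt=0.01: 590 steps to T=5.9. Trajectory (selected grid times):
t=0.00: P=33.82 D=44.38 Y=11.82
t=0.66: P=34.60 D=45.59 Y=11.14
t=1.31: P=35.37 D=46.78 Y=10.47
t=1.97: P=36.16 D=47.99 Y=9.81
t=2.62: P=36.94 D=49.16 Y=9.16
t=3.28: P=37.74 D=50.35 Y=8.52
t=3.93: P=38.53 D=51.51 Y=7.90
t=4.59: P=39.34 D=52.68 Y=7.29
t=5.24: P=40.14 D=53.81 Y=6.70
t=5.90: P=40.96 D=54.96 Y=6.12
Read off P at T=5.9: 40.96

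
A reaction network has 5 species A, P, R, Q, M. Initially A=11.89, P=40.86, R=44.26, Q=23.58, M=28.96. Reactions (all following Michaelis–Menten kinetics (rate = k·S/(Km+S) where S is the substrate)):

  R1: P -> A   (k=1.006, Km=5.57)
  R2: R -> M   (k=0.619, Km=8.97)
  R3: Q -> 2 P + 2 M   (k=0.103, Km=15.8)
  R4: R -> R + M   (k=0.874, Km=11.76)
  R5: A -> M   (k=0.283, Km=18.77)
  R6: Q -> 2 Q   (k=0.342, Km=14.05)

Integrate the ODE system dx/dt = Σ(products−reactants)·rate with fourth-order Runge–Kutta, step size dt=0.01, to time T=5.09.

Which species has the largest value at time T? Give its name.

RK4 with dt=0.01: 509 steps to T=5.09. Trajectory (selected grid times):
t=0.00: A=11.89 P=40.86 R=44.26 Q=23.58 M=28.96
t=0.57: A=12.33 P=40.43 R=43.97 Q=23.67 M=29.78
t=1.13: A=12.76 P=40.00 R=43.68 Q=23.75 M=30.59
t=1.70: A=13.20 P=39.57 R=43.39 Q=23.84 M=31.41
t=2.26: A=13.63 P=39.14 R=43.10 Q=23.93 M=32.22
t=2.83: A=14.06 P=38.71 R=42.81 Q=24.01 M=33.04
t=3.39: A=14.48 P=38.29 R=42.52 Q=24.10 M=33.85
t=3.96: A=14.91 P=37.86 R=42.23 Q=24.19 M=34.67
t=4.52: A=15.33 P=37.44 R=41.94 Q=24.27 M=35.48
t=5.09: A=15.76 P=37.01 R=41.65 Q=24.36 M=36.30
At T=5.09: A=15.76 P=37.01 R=41.65 Q=24.36 M=36.30; the largest is R.

Dominant species at T: R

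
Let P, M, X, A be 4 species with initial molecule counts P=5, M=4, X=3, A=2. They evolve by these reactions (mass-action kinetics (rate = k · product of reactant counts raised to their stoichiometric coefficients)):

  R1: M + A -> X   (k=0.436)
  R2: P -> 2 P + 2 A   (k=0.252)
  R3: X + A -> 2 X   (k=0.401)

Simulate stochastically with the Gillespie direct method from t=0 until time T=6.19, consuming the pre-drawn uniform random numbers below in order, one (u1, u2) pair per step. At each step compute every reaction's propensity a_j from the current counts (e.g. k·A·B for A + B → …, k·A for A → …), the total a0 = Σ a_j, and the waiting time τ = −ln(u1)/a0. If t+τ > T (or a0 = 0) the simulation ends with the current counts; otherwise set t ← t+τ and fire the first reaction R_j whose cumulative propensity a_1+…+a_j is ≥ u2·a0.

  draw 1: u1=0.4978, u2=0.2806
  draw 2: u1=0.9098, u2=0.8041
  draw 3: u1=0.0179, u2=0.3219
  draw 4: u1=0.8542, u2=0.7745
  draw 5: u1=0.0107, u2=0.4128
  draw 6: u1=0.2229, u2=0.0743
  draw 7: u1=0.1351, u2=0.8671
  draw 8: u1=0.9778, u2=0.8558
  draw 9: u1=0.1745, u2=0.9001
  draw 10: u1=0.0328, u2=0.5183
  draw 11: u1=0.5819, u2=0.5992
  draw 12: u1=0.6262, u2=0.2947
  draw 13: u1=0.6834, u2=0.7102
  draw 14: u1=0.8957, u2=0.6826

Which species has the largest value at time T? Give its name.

Dominant species at T: X

t=0.000: P=5 M=4 X=3 A=2
Draw 1: a1=3.488, a2=1.260, a3=2.406, a0=7.154; τ=−ln(0.4978)/7.154=0.098 → t=0.098; u2·a0=0.2806·7.154=2.007 ≤ a1=3.488 → R1 fires; P=5 M=3 X=4 A=1
Draw 2: a1=1.308, a2=1.260, a3=1.604, a0=4.172; τ=−ln(0.9098)/4.172=0.023 → t=0.120; u2·a0=0.8041·4.172=3.355; a1+a2=2.568 < 3.355 ≤ a1+…+a3=4.172 → R3 fires; P=5 M=3 X=5 A=0
Draw 3: a1=0.000, a2=1.260, a3=0.000, a0=1.260; τ=−ln(0.0179)/1.260=3.193 → t=3.313; u2·a0=0.3219·1.260=0.406; a1=0.000 < 0.406 ≤ a1+a2=1.260 → R2 fires; P=6 M=3 X=5 A=2
Draw 4: a1=2.616, a2=1.512, a3=4.010, a0=8.138; τ=−ln(0.8542)/8.138=0.019 → t=3.332; u2·a0=0.7745·8.138=6.303; a1+a2=4.128 < 6.303 ≤ a1+…+a3=8.138 → R3 fires; P=6 M=3 X=6 A=1
Draw 5: a1=1.308, a2=1.512, a3=2.406, a0=5.226; τ=−ln(0.0107)/5.226=0.868 → t=4.201; u2·a0=0.4128·5.226=2.157; a1=1.308 < 2.157 ≤ a1+a2=2.820 → R2 fires; P=7 M=3 X=6 A=3
Draw 6: a1=3.924, a2=1.764, a3=7.218, a0=12.906; τ=−ln(0.2229)/12.906=0.116 → t=4.317; u2·a0=0.0743·12.906=0.959 ≤ a1=3.924 → R1 fires; P=7 M=2 X=7 A=2
Draw 7: a1=1.744, a2=1.764, a3=5.614, a0=9.122; τ=−ln(0.1351)/9.122=0.219 → t=4.536; u2·a0=0.8671·9.122=7.910; a1+a2=3.508 < 7.910 ≤ a1+…+a3=9.122 → R3 fires; P=7 M=2 X=8 A=1
Draw 8: a1=0.872, a2=1.764, a3=3.208, a0=5.844; τ=−ln(0.9778)/5.844=0.004 → t=4.540; u2·a0=0.8558·5.844=5.001; a1+a2=2.636 < 5.001 ≤ a1+…+a3=5.844 → R3 fires; P=7 M=2 X=9 A=0
Draw 9: a1=0.000, a2=1.764, a3=0.000, a0=1.764; τ=−ln(0.1745)/1.764=0.990 → t=5.530; u2·a0=0.9001·1.764=1.588; a1=0.000 < 1.588 ≤ a1+a2=1.764 → R2 fires; P=8 M=2 X=9 A=2
Draw 10: a1=1.744, a2=2.016, a3=7.218, a0=10.978; τ=−ln(0.0328)/10.978=0.311 → t=5.841; u2·a0=0.5183·10.978=5.690; a1+a2=3.760 < 5.690 ≤ a1+…+a3=10.978 → R3 fires; P=8 M=2 X=10 A=1
Draw 11: a1=0.872, a2=2.016, a3=4.010, a0=6.898; τ=−ln(0.5819)/6.898=0.078 → t=5.920; u2·a0=0.5992·6.898=4.133; a1+a2=2.888 < 4.133 ≤ a1+…+a3=6.898 → R3 fires; P=8 M=2 X=11 A=0
Draw 12: a1=0.000, a2=2.016, a3=0.000, a0=2.016; τ=−ln(0.6262)/2.016=0.232 → t=6.152; u2·a0=0.2947·2.016=0.594; a1=0.000 < 0.594 ≤ a1+a2=2.016 → R2 fires; P=9 M=2 X=11 A=2
Draw 13: a1=1.744, a2=2.268, a3=8.822, a0=12.834; τ=−ln(0.6834)/12.834=0.030 → t=6.182; u2·a0=0.7102·12.834=9.115; a1+a2=4.012 < 9.115 ≤ a1+…+a3=12.834 → R3 fires; P=9 M=2 X=12 A=1
Draw 14: a1=0.872, a2=2.268, a3=4.812, a0=7.952; τ=−ln(0.8957)/7.952=0.014 → t=6.195 > T=6.19: stop.
At T=6.19: P=9 M=2 X=12 A=1; the largest is X.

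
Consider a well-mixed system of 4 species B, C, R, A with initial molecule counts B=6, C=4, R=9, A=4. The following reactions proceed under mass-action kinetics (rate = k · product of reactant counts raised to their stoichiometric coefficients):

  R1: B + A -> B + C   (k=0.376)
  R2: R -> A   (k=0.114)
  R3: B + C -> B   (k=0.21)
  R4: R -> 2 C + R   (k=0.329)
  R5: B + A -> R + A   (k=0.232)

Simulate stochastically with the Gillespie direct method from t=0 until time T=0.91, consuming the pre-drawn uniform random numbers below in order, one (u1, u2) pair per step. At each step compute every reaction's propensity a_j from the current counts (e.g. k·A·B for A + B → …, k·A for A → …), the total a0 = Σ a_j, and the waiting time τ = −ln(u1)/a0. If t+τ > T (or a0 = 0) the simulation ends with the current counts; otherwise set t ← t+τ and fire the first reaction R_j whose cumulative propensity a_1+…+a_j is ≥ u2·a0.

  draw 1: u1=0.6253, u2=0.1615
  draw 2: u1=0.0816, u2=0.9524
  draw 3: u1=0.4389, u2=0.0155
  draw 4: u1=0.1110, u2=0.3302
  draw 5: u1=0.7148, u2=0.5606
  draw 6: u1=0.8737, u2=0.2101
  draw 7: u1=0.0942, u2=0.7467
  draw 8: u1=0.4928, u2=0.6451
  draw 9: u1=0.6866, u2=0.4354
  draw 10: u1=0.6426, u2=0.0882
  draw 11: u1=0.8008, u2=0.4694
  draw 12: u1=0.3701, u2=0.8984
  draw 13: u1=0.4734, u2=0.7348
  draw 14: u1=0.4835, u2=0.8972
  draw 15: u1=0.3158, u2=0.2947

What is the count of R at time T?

R at T = 10

t=0.000: B=6 C=4 R=9 A=4
Draw 1: a1=9.024, a2=1.026, a3=5.040, a4=2.961, a5=5.568, a0=23.619; τ=−ln(0.6253)/23.619=0.020 → t=0.020; u2·a0=0.1615·23.619=3.814 ≤ a1=9.024 → R1 fires; B=6 C=5 R=9 A=3
Draw 2: a1=6.768, a2=1.026, a3=6.300, a4=2.961, a5=4.176, a0=21.231; τ=−ln(0.0816)/21.231=0.118 → t=0.138; u2·a0=0.9524·21.231=20.220; a1+…+a4=17.055 < 20.220 ≤ a1+…+a5=21.231 → R5 fires; B=5 C=5 R=10 A=3
Draw 3: a1=5.640, a2=1.140, a3=5.250, a4=3.290, a5=3.480, a0=18.800; τ=−ln(0.4389)/18.800=0.044 → t=0.182; u2·a0=0.0155·18.800=0.291 ≤ a1=5.640 → R1 fires; B=5 C=6 R=10 A=2
Draw 4: a1=3.760, a2=1.140, a3=6.300, a4=3.290, a5=2.320, a0=16.810; τ=−ln(0.1110)/16.810=0.131 → t=0.312; u2·a0=0.3302·16.810=5.551; a1+a2=4.900 < 5.551 ≤ a1+…+a3=11.200 → R3 fires; B=5 C=5 R=10 A=2
Draw 5: a1=3.760, a2=1.140, a3=5.250, a4=3.290, a5=2.320, a0=15.760; τ=−ln(0.7148)/15.760=0.021 → t=0.334; u2·a0=0.5606·15.760=8.835; a1+a2=4.900 < 8.835 ≤ a1+…+a3=10.150 → R3 fires; B=5 C=4 R=10 A=2
Draw 6: a1=3.760, a2=1.140, a3=4.200, a4=3.290, a5=2.320, a0=14.710; τ=−ln(0.8737)/14.710=0.009 → t=0.343; u2·a0=0.2101·14.710=3.091 ≤ a1=3.760 → R1 fires; B=5 C=5 R=10 A=1
Draw 7: a1=1.880, a2=1.140, a3=5.250, a4=3.290, a5=1.160, a0=12.720; τ=−ln(0.0942)/12.720=0.186 → t=0.529; u2·a0=0.7467·12.720=9.498; a1+…+a3=8.270 < 9.498 ≤ a1+…+a4=11.560 → R4 fires; B=5 C=7 R=10 A=1
Draw 8: a1=1.880, a2=1.140, a3=7.350, a4=3.290, a5=1.160, a0=14.820; τ=−ln(0.4928)/14.820=0.048 → t=0.576; u2·a0=0.6451·14.820=9.560; a1+a2=3.020 < 9.560 ≤ a1+…+a3=10.370 → R3 fires; B=5 C=6 R=10 A=1
Draw 9: a1=1.880, a2=1.140, a3=6.300, a4=3.290, a5=1.160, a0=13.770; τ=−ln(0.6866)/13.770=0.027 → t=0.604; u2·a0=0.4354·13.770=5.995; a1+a2=3.020 < 5.995 ≤ a1+…+a3=9.320 → R3 fires; B=5 C=5 R=10 A=1
Draw 10: a1=1.880, a2=1.140, a3=5.250, a4=3.290, a5=1.160, a0=12.720; τ=−ln(0.6426)/12.720=0.035 → t=0.639; u2·a0=0.0882·12.720=1.122 ≤ a1=1.880 → R1 fires; B=5 C=6 R=10 A=0
Draw 11: a1=0.000, a2=1.140, a3=6.300, a4=3.290, a5=0.000, a0=10.730; τ=−ln(0.8008)/10.730=0.021 → t=0.659; u2·a0=0.4694·10.730=5.037; a1+a2=1.140 < 5.037 ≤ a1+…+a3=7.440 → R3 fires; B=5 C=5 R=10 A=0
Draw 12: a1=0.000, a2=1.140, a3=5.250, a4=3.290, a5=0.000, a0=9.680; τ=−ln(0.3701)/9.680=0.103 → t=0.762; u2·a0=0.8984·9.680=8.697; a1+…+a3=6.390 < 8.697 ≤ a1+…+a4=9.680 → R4 fires; B=5 C=7 R=10 A=0
Draw 13: a1=0.000, a2=1.140, a3=7.350, a4=3.290, a5=0.000, a0=11.780; τ=−ln(0.4734)/11.780=0.063 → t=0.825; u2·a0=0.7348·11.780=8.656; a1+…+a3=8.490 < 8.656 ≤ a1+…+a4=11.780 → R4 fires; B=5 C=9 R=10 A=0
Draw 14: a1=0.000, a2=1.140, a3=9.450, a4=3.290, a5=0.000, a0=13.880; τ=−ln(0.4835)/13.880=0.052 → t=0.878; u2·a0=0.8972·13.880=12.453; a1+…+a3=10.590 < 12.453 ≤ a1+…+a4=13.880 → R4 fires; B=5 C=11 R=10 A=0
Draw 15: a1=0.000, a2=1.140, a3=11.550, a4=3.290, a5=0.000, a0=15.980; τ=−ln(0.3158)/15.980=0.072 → t=0.950 > T=0.91: stop.
Read off R at T=0.91: 10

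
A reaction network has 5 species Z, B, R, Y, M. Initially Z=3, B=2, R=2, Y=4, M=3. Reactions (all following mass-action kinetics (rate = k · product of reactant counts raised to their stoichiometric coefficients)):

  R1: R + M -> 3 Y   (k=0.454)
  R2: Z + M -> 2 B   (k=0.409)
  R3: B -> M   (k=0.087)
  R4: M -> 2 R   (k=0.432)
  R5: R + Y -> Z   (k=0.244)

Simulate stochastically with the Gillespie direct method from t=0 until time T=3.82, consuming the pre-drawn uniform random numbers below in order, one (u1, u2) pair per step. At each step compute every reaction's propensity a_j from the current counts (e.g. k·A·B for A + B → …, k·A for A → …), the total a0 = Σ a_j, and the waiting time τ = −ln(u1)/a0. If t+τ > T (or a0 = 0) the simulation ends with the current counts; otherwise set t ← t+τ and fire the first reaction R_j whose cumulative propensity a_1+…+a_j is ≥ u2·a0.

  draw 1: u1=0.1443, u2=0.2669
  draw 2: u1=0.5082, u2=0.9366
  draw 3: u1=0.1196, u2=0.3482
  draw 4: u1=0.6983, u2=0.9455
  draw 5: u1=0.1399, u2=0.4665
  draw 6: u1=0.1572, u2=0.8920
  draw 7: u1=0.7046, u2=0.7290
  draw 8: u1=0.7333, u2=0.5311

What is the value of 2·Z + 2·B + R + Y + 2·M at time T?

Check how each reaction changes W = 2·Z + 2·B + R + Y + 2·M (weight of products minus weight of reactants):
R1: R + M -> 3 Y: (1·3) − (1·1 + 2·1) = 3 − 3 = 0
R2: Z + M -> 2 B: (2·2) − (2·1 + 2·1) = 4 − 4 = 0
R3: B -> M: (2·1) − (2·1) = 2 − 2 = 0
R4: M -> 2 R: (1·2) − (2·1) = 2 − 2 = 0
R5: R + Y -> Z: (2·1) − (1·1 + 1·1) = 2 − 2 = 0
Every reaction leaves W unchanged, so W is conserved and no simulation is needed: W(T) = W(0) = 2·3 + 2·2 + 2 + 4 + 2·3 = 22

Value at T = 22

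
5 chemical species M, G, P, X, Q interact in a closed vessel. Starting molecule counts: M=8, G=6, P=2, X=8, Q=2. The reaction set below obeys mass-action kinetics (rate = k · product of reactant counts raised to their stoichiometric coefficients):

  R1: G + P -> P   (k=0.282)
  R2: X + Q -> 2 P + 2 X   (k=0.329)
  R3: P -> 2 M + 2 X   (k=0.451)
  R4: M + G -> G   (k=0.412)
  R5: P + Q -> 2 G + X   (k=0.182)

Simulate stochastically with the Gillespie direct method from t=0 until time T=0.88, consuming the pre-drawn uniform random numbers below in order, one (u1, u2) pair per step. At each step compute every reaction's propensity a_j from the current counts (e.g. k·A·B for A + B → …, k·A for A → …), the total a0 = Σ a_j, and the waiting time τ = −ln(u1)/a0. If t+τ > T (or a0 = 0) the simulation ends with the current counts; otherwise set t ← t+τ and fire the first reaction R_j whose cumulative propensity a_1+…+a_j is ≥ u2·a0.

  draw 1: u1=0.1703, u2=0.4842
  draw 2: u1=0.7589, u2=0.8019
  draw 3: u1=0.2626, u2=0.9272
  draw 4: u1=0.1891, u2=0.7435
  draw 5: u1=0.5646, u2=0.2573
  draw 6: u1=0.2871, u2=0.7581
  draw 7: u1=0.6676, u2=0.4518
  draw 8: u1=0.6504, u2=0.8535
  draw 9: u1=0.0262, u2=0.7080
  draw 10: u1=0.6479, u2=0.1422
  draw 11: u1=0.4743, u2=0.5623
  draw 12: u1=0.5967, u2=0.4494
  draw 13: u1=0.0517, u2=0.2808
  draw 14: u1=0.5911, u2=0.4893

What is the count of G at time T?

G at T = 3

t=0.000: M=8 G=6 P=2 X=8 Q=2
Draw 1: a1=3.384, a2=5.264, a3=0.902, a4=19.776, a5=0.728, a0=30.054; τ=−ln(0.1703)/30.054=0.059 → t=0.059; u2·a0=0.4842·30.054=14.552; a1+…+a3=9.550 < 14.552 ≤ a1+…+a4=29.326 → R4 fires; M=7 G=6 P=2 X=8 Q=2
Draw 2: a1=3.384, a2=5.264, a3=0.902, a4=17.304, a5=0.728, a0=27.582; τ=−ln(0.7589)/27.582=0.010 → t=0.069; u2·a0=0.8019·27.582=22.118; a1+…+a3=9.550 < 22.118 ≤ a1+…+a4=26.854 → R4 fires; M=6 G=6 P=2 X=8 Q=2
Draw 3: a1=3.384, a2=5.264, a3=0.902, a4=14.832, a5=0.728, a0=25.110; τ=−ln(0.2626)/25.110=0.053 → t=0.122; u2·a0=0.9272·25.110=23.282; a1+…+a3=9.550 < 23.282 ≤ a1+…+a4=24.382 → R4 fires; M=5 G=6 P=2 X=8 Q=2
Draw 4: a1=3.384, a2=5.264, a3=0.902, a4=12.360, a5=0.728, a0=22.638; τ=−ln(0.1891)/22.638=0.074 → t=0.196; u2·a0=0.7435·22.638=16.831; a1+…+a3=9.550 < 16.831 ≤ a1+…+a4=21.910 → R4 fires; M=4 G=6 P=2 X=8 Q=2
Draw 5: a1=3.384, a2=5.264, a3=0.902, a4=9.888, a5=0.728, a0=20.166; τ=−ln(0.5646)/20.166=0.028 → t=0.224; u2·a0=0.2573·20.166=5.189; a1=3.384 < 5.189 ≤ a1+a2=8.648 → R2 fires; M=4 G=6 P=4 X=9 Q=1
Draw 6: a1=6.768, a2=2.961, a3=1.804, a4=9.888, a5=0.728, a0=22.149; τ=−ln(0.2871)/22.149=0.056 → t=0.280; u2·a0=0.7581·22.149=16.791; a1+…+a3=11.533 < 16.791 ≤ a1+…+a4=21.421 → R4 fires; M=3 G=6 P=4 X=9 Q=1
Draw 7: a1=6.768, a2=2.961, a3=1.804, a4=7.416, a5=0.728, a0=19.677; τ=−ln(0.6676)/19.677=0.021 → t=0.301; u2·a0=0.4518·19.677=8.890; a1=6.768 < 8.890 ≤ a1+a2=9.729 → R2 fires; M=3 G=6 P=6 X=10 Q=0
Draw 8: a1=10.152, a2=0.000, a3=2.706, a4=7.416, a5=0.000, a0=20.274; τ=−ln(0.6504)/20.274=0.021 → t=0.322; u2·a0=0.8535·20.274=17.304; a1+…+a3=12.858 < 17.304 ≤ a1+…+a4=20.274 → R4 fires; M=2 G=6 P=6 X=10 Q=0
Draw 9: a1=10.152, a2=0.000, a3=2.706, a4=4.944, a5=0.000, a0=17.802; τ=−ln(0.0262)/17.802=0.205 → t=0.527; u2·a0=0.7080·17.802=12.604; a1+a2=10.152 < 12.604 ≤ a1+…+a3=12.858 → R3 fires; M=4 G=6 P=5 X=12 Q=0
Draw 10: a1=8.460, a2=0.000, a3=2.255, a4=9.888, a5=0.000, a0=20.603; τ=−ln(0.6479)/20.603=0.021 → t=0.548; u2·a0=0.1422·20.603=2.930 ≤ a1=8.460 → R1 fires; M=4 G=5 P=5 X=12 Q=0
Draw 11: a1=7.050, a2=0.000, a3=2.255, a4=8.240, a5=0.000, a0=17.545; τ=−ln(0.4743)/17.545=0.043 → t=0.590; u2·a0=0.5623·17.545=9.866; a1+…+a3=9.305 < 9.866 ≤ a1+…+a4=17.545 → R4 fires; M=3 G=5 P=5 X=12 Q=0
Draw 12: a1=7.050, a2=0.000, a3=2.255, a4=6.180, a5=0.000, a0=15.485; τ=−ln(0.5967)/15.485=0.033 → t=0.624; u2·a0=0.4494·15.485=6.959 ≤ a1=7.050 → R1 fires; M=3 G=4 P=5 X=12 Q=0
Draw 13: a1=5.640, a2=0.000, a3=2.255, a4=4.944, a5=0.000, a0=12.839; τ=−ln(0.0517)/12.839=0.231 → t=0.854; u2·a0=0.2808·12.839=3.605 ≤ a1=5.640 → R1 fires; M=3 G=3 P=5 X=12 Q=0
Draw 14: a1=4.230, a2=0.000, a3=2.255, a4=3.708, a5=0.000, a0=10.193; τ=−ln(0.5911)/10.193=0.052 → t=0.906 > T=0.88: stop.
Read off G at T=0.88: 3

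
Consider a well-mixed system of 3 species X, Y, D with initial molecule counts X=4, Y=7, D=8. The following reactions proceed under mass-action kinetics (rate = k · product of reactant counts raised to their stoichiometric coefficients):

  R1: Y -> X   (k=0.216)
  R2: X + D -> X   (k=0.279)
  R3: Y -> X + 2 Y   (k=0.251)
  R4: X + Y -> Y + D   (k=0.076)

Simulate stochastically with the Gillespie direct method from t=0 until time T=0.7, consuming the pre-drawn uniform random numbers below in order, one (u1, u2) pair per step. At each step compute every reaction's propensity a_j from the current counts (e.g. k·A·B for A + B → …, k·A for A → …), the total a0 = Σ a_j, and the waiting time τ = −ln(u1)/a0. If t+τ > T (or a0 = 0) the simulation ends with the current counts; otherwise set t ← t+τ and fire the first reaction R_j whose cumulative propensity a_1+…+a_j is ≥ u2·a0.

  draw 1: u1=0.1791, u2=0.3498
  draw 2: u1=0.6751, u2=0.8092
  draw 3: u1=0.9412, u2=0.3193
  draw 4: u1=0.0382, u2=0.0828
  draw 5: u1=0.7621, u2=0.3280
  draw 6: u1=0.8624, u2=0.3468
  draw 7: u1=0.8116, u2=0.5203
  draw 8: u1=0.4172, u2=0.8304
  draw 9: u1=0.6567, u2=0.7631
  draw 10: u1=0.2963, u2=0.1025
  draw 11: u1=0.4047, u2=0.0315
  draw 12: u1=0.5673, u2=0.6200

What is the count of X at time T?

X at T = 8

t=0.000: X=4 Y=7 D=8
Draw 1: a1=1.512, a2=8.928, a3=1.757, a4=2.128, a0=14.325; τ=−ln(0.1791)/14.325=0.120 → t=0.120; u2·a0=0.3498·14.325=5.011; a1=1.512 < 5.011 ≤ a1+a2=10.440 → R2 fires; X=4 Y=7 D=7
Draw 2: a1=1.512, a2=7.812, a3=1.757, a4=2.128, a0=13.209; τ=−ln(0.6751)/13.209=0.030 → t=0.150; u2·a0=0.8092·13.209=10.689; a1+a2=9.324 < 10.689 ≤ a1+…+a3=11.081 → R3 fires; X=5 Y=8 D=7
Draw 3: a1=1.728, a2=9.765, a3=2.008, a4=3.040, a0=16.541; τ=−ln(0.9412)/16.541=0.004 → t=0.153; u2·a0=0.3193·16.541=5.282; a1=1.728 < 5.282 ≤ a1+a2=11.493 → R2 fires; X=5 Y=8 D=6
Draw 4: a1=1.728, a2=8.370, a3=2.008, a4=3.040, a0=15.146; τ=−ln(0.0382)/15.146=0.216 → t=0.369; u2·a0=0.0828·15.146=1.254 ≤ a1=1.728 → R1 fires; X=6 Y=7 D=6
Draw 5: a1=1.512, a2=10.044, a3=1.757, a4=3.192, a0=16.505; τ=−ln(0.7621)/16.505=0.016 → t=0.385; u2·a0=0.3280·16.505=5.414; a1=1.512 < 5.414 ≤ a1+a2=11.556 → R2 fires; X=6 Y=7 D=5
Draw 6: a1=1.512, a2=8.370, a3=1.757, a4=3.192, a0=14.831; τ=−ln(0.8624)/14.831=0.010 → t=0.395; u2·a0=0.3468·14.831=5.143; a1=1.512 < 5.143 ≤ a1+a2=9.882 → R2 fires; X=6 Y=7 D=4
Draw 7: a1=1.512, a2=6.696, a3=1.757, a4=3.192, a0=13.157; τ=−ln(0.8116)/13.157=0.016 → t=0.411; u2·a0=0.5203·13.157=6.846; a1=1.512 < 6.846 ≤ a1+a2=8.208 → R2 fires; X=6 Y=7 D=3
Draw 8: a1=1.512, a2=5.022, a3=1.757, a4=3.192, a0=11.483; τ=−ln(0.4172)/11.483=0.076 → t=0.487; u2·a0=0.8304·11.483=9.535; a1+…+a3=8.291 < 9.535 ≤ a1+…+a4=11.483 → R4 fires; X=5 Y=7 D=4
Draw 9: a1=1.512, a2=5.580, a3=1.757, a4=2.660, a0=11.509; τ=−ln(0.6567)/11.509=0.037 → t=0.524; u2·a0=0.7631·11.509=8.783; a1+a2=7.092 < 8.783 ≤ a1+…+a3=8.849 → R3 fires; X=6 Y=8 D=4
Draw 10: a1=1.728, a2=6.696, a3=2.008, a4=3.648, a0=14.080; τ=−ln(0.2963)/14.080=0.086 → t=0.610; u2·a0=0.1025·14.080=1.443 ≤ a1=1.728 → R1 fires; X=7 Y=7 D=4
Draw 11: a1=1.512, a2=7.812, a3=1.757, a4=3.724, a0=14.805; τ=−ln(0.4047)/14.805=0.061 → t=0.671; u2·a0=0.0315·14.805=0.466 ≤ a1=1.512 → R1 fires; X=8 Y=6 D=4
Draw 12: a1=1.296, a2=8.928, a3=1.506, a4=3.648, a0=15.378; τ=−ln(0.5673)/15.378=0.037 → t=0.708 > T=0.7: stop.
Read off X at T=0.7: 8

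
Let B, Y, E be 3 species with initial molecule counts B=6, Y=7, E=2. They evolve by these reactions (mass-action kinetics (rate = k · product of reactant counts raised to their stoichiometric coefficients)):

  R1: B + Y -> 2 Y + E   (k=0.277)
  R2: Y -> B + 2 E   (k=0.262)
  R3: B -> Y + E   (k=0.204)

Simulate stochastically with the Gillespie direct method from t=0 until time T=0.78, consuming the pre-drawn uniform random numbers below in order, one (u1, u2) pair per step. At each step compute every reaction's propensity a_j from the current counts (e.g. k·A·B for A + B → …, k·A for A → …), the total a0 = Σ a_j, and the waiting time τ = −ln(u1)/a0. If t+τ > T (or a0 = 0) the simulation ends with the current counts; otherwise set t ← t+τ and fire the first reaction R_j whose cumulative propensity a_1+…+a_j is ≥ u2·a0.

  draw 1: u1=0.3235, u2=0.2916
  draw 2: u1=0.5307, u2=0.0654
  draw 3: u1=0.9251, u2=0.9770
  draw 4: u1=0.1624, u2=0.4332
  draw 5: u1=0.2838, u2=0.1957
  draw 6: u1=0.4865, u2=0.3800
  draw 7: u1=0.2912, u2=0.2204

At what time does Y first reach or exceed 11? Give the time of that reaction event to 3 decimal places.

Threshold first reached at t = 0.285

t=0.000: B=6 Y=7 E=2
Draw 1: a1=11.634, a2=1.834, a3=1.224, a0=14.692; τ=−ln(0.3235)/14.692=0.077 → t=0.077; u2·a0=0.2916·14.692=4.284 ≤ a1=11.634 → R1 fires; B=5 Y=8 E=3
Draw 2: a1=11.080, a2=2.096, a3=1.020, a0=14.196; τ=−ln(0.5307)/14.196=0.045 → t=0.121; u2·a0=0.0654·14.196=0.928 ≤ a1=11.080 → R1 fires; B=4 Y=9 E=4
Draw 3: a1=9.972, a2=2.358, a3=0.816, a0=13.146; τ=−ln(0.9251)/13.146=0.006 → t=0.127; u2·a0=0.9770·13.146=12.844; a1+a2=12.330 < 12.844 ≤ a1+…+a3=13.146 → R3 fires; B=3 Y=10 E=5
Draw 4: a1=8.310, a2=2.620, a3=0.612, a0=11.542; τ=−ln(0.1624)/11.542=0.157 → t=0.285; u2·a0=0.4332·11.542=5.000 ≤ a1=8.310 → R1 fires; B=2 Y=11 E=6
Draw 5: a1=6.094, a2=2.882, a3=0.408, a0=9.384; τ=−ln(0.2838)/9.384=0.134 → t=0.419; u2·a0=0.1957·9.384=1.836 ≤ a1=6.094 → R1 fires; B=1 Y=12 E=7
Draw 6: a1=3.324, a2=3.144, a3=0.204, a0=6.672; τ=−ln(0.4865)/6.672=0.108 → t=0.527; u2·a0=0.3800·6.672=2.535 ≤ a1=3.324 → R1 fires; B=0 Y=13 E=8
Draw 7: a1=0.000, a2=3.406, a3=0.000, a0=3.406; τ=−ln(0.2912)/3.406=0.362 → t=0.889 > T=0.78: stop.
Y first becomes ≥ 11 when it reaches 11 at the event at t=0.285.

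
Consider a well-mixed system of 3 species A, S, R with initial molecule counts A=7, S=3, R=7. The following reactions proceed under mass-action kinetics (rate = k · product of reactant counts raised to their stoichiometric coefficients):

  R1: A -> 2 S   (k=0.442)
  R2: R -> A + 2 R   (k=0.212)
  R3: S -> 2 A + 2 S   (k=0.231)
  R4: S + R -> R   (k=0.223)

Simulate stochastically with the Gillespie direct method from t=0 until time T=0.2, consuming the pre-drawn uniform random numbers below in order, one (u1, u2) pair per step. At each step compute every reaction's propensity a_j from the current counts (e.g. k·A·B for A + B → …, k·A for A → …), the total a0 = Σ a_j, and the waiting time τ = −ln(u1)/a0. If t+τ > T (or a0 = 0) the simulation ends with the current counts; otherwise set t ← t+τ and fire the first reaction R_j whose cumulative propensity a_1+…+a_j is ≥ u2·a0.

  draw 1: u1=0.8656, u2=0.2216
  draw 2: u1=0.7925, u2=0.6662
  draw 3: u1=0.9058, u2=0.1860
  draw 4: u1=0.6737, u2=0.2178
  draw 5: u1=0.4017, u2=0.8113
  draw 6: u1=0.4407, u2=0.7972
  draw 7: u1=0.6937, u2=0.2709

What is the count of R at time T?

t=0.000: A=7 S=3 R=7
Draw 1: a1=3.094, a2=1.484, a3=0.693, a4=4.683, a0=9.954; τ=−ln(0.8656)/9.954=0.014 → t=0.014; u2·a0=0.2216·9.954=2.206 ≤ a1=3.094 → R1 fires; A=6 S=5 R=7
Draw 2: a1=2.652, a2=1.484, a3=1.155, a4=7.805, a0=13.096; τ=−ln(0.7925)/13.096=0.018 → t=0.032; u2·a0=0.6662·13.096=8.725; a1+…+a3=5.291 < 8.725 ≤ a1+…+a4=13.096 → R4 fires; A=6 S=4 R=7
Draw 3: a1=2.652, a2=1.484, a3=0.924, a4=6.244, a0=11.304; τ=−ln(0.9058)/11.304=0.009 → t=0.041; u2·a0=0.1860·11.304=2.103 ≤ a1=2.652 → R1 fires; A=5 S=6 R=7
Draw 4: a1=2.210, a2=1.484, a3=1.386, a4=9.366, a0=14.446; τ=−ln(0.6737)/14.446=0.027 → t=0.068; u2·a0=0.2178·14.446=3.146; a1=2.210 < 3.146 ≤ a1+a2=3.694 → R2 fires; A=6 S=6 R=8
Draw 5: a1=2.652, a2=1.696, a3=1.386, a4=10.704, a0=16.438; τ=−ln(0.4017)/16.438=0.055 → t=0.124; u2·a0=0.8113·16.438=13.336; a1+…+a3=5.734 < 13.336 ≤ a1+…+a4=16.438 → R4 fires; A=6 S=5 R=8
Draw 6: a1=2.652, a2=1.696, a3=1.155, a4=8.920, a0=14.423; τ=−ln(0.4407)/14.423=0.057 → t=0.181; u2·a0=0.7972·14.423=11.498; a1+…+a3=5.503 < 11.498 ≤ a1+…+a4=14.423 → R4 fires; A=6 S=4 R=8
Draw 7: a1=2.652, a2=1.696, a3=0.924, a4=7.136, a0=12.408; τ=−ln(0.6937)/12.408=0.029 → t=0.210 > T=0.2: stop.
Read off R at T=0.2: 8

R at T = 8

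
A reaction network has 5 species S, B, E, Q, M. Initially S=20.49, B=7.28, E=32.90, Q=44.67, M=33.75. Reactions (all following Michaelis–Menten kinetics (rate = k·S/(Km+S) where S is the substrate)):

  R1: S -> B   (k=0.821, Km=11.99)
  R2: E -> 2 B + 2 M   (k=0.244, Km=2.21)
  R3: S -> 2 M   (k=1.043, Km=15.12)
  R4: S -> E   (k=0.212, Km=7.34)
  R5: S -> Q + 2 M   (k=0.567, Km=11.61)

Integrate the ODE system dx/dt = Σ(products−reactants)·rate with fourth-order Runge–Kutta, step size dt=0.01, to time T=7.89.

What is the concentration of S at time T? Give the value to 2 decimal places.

S at T = 9.41

RK4 with dt=0.01: 789 steps to T=7.89. Trajectory (selected grid times):
t=0.00: S=20.49 B=7.28 E=32.90 Q=44.67 M=33.75
t=0.88: S=19.07 B=8.13 E=32.83 Q=44.98 M=35.82
t=1.75: S=17.71 B=8.96 E=32.77 Q=45.29 M=37.82
t=2.63: S=16.37 B=9.79 E=32.70 Q=45.58 M=39.79
t=3.51: S=15.08 B=10.60 E=32.62 Q=45.87 M=41.70
t=4.38: S=13.85 B=11.39 E=32.55 Q=46.14 M=43.53
t=5.26: S=12.65 B=12.17 E=32.47 Q=46.41 M=45.32
t=6.14: S=11.51 B=12.93 E=32.38 Q=46.66 M=47.05
t=7.01: S=10.44 B=13.67 E=32.29 Q=46.90 M=48.69
t=7.89: S=9.41 B=14.40 E=32.20 Q=47.13 M=50.28
Read off S at T=7.89: 9.41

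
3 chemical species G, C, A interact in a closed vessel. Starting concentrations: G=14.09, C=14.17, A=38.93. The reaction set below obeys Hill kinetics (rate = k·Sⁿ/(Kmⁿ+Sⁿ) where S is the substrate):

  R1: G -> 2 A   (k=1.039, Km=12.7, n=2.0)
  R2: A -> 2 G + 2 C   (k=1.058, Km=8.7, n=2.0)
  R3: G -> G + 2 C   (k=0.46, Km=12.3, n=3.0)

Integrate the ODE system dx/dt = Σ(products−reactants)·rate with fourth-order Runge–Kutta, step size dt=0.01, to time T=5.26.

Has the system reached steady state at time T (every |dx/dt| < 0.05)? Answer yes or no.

RK4 with dt=0.01: 526 steps to T=5.26. Trajectory (selected grid times):
t=0.00: G=14.09 C=14.17 A=38.93
t=0.58: G=14.92 C=15.67 A=39.03
t=1.17: G=15.74 C=17.22 A=39.16
t=1.75: G=16.54 C=18.76 A=39.32
t=2.34: G=17.34 C=20.34 A=39.51
t=2.92: G=18.11 C=21.91 A=39.72
t=3.51: G=18.89 C=23.52 A=39.96
t=4.09: G=19.64 C=25.12 A=40.21
t=4.68: G=20.40 C=26.75 A=40.49
t=5.26: G=21.13 C=28.37 A=40.78
Rates at T: R1=0.7633, R2=1.0119, R3=0.3842
dx/dt at T (Σ net stoichiometry × rate): G=+1.2606, C=+2.7923, A=+0.5146
Largest |dx/dt| is |+2.7923| (C) ≥ 0.05 → not steady.

Steady state at T: no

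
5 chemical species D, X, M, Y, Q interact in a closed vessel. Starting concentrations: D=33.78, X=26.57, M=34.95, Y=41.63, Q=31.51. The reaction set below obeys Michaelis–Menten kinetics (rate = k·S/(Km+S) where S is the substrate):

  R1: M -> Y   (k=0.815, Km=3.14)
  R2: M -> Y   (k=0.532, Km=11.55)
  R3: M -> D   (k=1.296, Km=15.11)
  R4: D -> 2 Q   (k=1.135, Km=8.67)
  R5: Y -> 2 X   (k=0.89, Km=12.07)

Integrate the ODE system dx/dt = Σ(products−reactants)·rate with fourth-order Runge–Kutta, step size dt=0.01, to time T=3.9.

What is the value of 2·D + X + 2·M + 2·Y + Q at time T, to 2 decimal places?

Value at T = 278.80

Check how each reaction changes W = 2·D + X + 2·M + 2·Y + Q (weight of products minus weight of reactants):
R1: M -> Y: (2·1) − (2·1) = 2 − 2 = 0
R2: M -> Y: (2·1) − (2·1) = 2 − 2 = 0
R3: M -> D: (2·1) − (2·1) = 2 − 2 = 0
R4: D -> 2 Q: (1·2) − (2·1) = 2 − 2 = 0
R5: Y -> 2 X: (1·2) − (2·1) = 2 − 2 = 0
Every reaction leaves W unchanged, so W is conserved and no simulation is needed: W(T) = W(0) = 2·33.78 + 26.57 + 2·34.95 + 2·41.63 + 31.51 = 278.80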